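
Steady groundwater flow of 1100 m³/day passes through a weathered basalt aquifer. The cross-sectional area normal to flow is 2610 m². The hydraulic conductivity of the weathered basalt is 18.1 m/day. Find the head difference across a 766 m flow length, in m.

From Q = K·A·i, i = Q / (K·A) = 1100 / (18.10 × 2610) = 0.02328.
Head loss Δh = i · L = 0.02328 × 766 = 17.84 m.

17.8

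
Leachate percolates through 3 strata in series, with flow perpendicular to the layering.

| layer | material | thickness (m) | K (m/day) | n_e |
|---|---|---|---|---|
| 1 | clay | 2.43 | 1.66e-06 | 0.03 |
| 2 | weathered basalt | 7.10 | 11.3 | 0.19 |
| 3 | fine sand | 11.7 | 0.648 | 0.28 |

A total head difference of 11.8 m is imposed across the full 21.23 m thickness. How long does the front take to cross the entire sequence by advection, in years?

With flow normal to the layers, continuity requires the same specific discharge q through every layer.
Σ(b_i/K_i) = 2.43/1.66e-06 + 7.10/11.3 + 11.7/0.648 = 1.464e+06 d.
q = Δh / Σ(b_i/K_i) = 11.8 / 1.464e+06 = 8.061e-06 m/day.
In each layer the seepage velocity is v_i = q/n_i, so the layer transit time is t_i = b_i·n_i / q:
  layer 1 (clay): t_1 = 2.43 × 0.03 / 8.061e-06 = 9044 d
  layer 2 (weathered basalt): t_2 = 7.10 × 0.19 / 8.061e-06 = 1.674e+05 d
  layer 3 (fine sand): t_3 = 11.7 × 0.28 / 8.061e-06 = 4.064e+05 d
Total t = Σ t_i = 5.828e+05 days = 1596 years.

1600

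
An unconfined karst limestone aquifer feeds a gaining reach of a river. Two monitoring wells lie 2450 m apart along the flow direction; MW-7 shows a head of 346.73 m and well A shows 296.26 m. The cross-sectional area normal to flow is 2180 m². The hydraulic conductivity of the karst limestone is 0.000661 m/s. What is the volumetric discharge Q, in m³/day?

Convert K: 0.000661 m/s × 86400 = 57.11 m/day.
Hydraulic gradient i = (346.73 − 296.26) / 2450 = 50.47 / 2450 = 0.02060.
Darcy's law: Q = K · A · i = 57.11 × 2180 × 0.02060 = 2565 m³/day.

2560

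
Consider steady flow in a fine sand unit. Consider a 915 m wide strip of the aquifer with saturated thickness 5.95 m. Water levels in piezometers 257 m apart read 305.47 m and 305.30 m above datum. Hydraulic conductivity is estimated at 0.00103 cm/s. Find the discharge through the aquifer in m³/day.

3.20

Convert K: 0.00103 cm/s × 864 = 0.8899 m/day.
Cross-sectional area A = 915 × 5.95 = 5444 m².
Hydraulic gradient i = (305.47 − 305.30) / 257 = 0.17 / 257 = 0.0006615.
Darcy's law: Q = K · A · i = 0.8899 × 5444 × 0.0006615 = 3.205 m³/day.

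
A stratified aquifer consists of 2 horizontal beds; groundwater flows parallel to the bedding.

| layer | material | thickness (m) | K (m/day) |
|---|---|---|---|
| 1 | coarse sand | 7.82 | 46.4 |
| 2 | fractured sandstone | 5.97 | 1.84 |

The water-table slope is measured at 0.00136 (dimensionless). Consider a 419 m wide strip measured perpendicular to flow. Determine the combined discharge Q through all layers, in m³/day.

213

Flow is parallel to layering, so each bed carries its own Darcy discharge and the transmissivities add.
Σ(K_i·b_i) = 46.4×7.82 + 1.84×5.97 = 373.8 m²/day.
Hydraulic gradient i = 0.00136.
Q = Σ(K_i·b_i) · W · i = 373.8 × 419 × 0.001360 = 213.0 m³/day.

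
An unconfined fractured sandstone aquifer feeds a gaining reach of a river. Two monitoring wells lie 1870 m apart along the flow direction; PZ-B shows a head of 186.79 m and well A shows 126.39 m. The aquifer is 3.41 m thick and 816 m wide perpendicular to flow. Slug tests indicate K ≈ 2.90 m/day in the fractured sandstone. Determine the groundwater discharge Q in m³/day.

261

Cross-sectional area A = 816 × 3.41 = 2783 m².
Hydraulic gradient i = (186.79 − 126.39) / 1870 = 60.4 / 1870 = 0.03230.
Darcy's law: Q = K · A · i = 2.900 × 2783 × 0.03230 = 260.6 m³/day.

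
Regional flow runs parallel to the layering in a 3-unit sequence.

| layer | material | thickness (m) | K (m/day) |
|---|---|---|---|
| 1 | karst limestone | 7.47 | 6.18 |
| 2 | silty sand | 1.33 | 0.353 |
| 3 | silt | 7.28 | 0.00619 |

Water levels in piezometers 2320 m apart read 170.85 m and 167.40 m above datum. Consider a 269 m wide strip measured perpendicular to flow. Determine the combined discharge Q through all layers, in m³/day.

Flow is parallel to layering, so each bed carries its own Darcy discharge and the transmissivities add.
Σ(K_i·b_i) = 6.18×7.47 + 0.353×1.33 + 0.00619×7.28 = 46.68 m²/day.
Hydraulic gradient i = (170.85 − 167.40) / 2320 = 3.45 / 2320 = 0.001487.
Q = Σ(K_i·b_i) · W · i = 46.68 × 269 × 0.001487 = 18.67 m³/day.

18.7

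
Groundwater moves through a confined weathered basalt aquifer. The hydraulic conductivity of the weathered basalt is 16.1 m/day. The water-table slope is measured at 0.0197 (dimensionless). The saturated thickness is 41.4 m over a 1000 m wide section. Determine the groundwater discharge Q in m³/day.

13100

Cross-sectional area A = 1000 × 41.4 = 41400 m².
Hydraulic gradient i = 0.0197.
Darcy's law: Q = K · A · i = 16.10 × 41400 × 0.01970 = 13131 m³/day.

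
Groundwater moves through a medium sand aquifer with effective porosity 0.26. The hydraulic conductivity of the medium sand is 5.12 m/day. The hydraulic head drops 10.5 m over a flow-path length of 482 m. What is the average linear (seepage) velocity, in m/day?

0.429

Hydraulic gradient i = Δh / L = 10.5 / 482 = 0.02178.
Darcy flux q = K · i = 5.120 × 0.02178 = 0.1115 m/day.
Seepage velocity v = q / n_e = 0.1115 / 0.26 = 0.4290 m/day.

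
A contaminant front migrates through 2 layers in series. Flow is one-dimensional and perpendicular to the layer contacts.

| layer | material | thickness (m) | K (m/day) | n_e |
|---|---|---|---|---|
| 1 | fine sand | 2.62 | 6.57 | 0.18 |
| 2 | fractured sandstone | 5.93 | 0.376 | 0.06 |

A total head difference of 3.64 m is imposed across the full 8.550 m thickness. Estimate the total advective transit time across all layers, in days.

3.68

With flow normal to the layers, continuity requires the same specific discharge q through every layer.
Σ(b_i/K_i) = 2.62/6.57 + 5.93/0.376 = 16.17 d.
q = Δh / Σ(b_i/K_i) = 3.64 / 16.17 = 0.2251 m/day.
In each layer the seepage velocity is v_i = q/n_i, so the layer transit time is t_i = b_i·n_i / q:
  layer 1 (fine sand): t_1 = 2.62 × 0.18 / 0.2251 = 2.095 d
  layer 2 (fractured sandstone): t_2 = 5.93 × 0.06 / 0.2251 = 1.581 d
Total t = Σ t_i = 3.676 days.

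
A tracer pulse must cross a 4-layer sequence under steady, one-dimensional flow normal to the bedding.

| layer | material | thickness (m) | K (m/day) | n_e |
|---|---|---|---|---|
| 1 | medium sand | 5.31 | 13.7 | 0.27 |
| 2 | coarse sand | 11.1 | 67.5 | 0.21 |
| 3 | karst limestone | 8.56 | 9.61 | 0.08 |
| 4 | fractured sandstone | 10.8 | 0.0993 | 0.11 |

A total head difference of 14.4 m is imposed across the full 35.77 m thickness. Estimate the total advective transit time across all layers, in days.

With flow normal to the layers, continuity requires the same specific discharge q through every layer.
Σ(b_i/K_i) = 5.31/13.7 + 11.1/67.5 + 8.56/9.61 + 10.8/0.0993 = 110.2 d.
q = Δh / Σ(b_i/K_i) = 14.4 / 110.2 = 0.1307 m/day.
In each layer the seepage velocity is v_i = q/n_i, so the layer transit time is t_i = b_i·n_i / q:
  layer 1 (medium sand): t_1 = 5.31 × 0.27 / 0.1307 = 10.97 d
  layer 2 (coarse sand): t_2 = 11.1 × 0.21 / 0.1307 = 17.84 d
  layer 3 (karst limestone): t_3 = 8.56 × 0.08 / 0.1307 = 5.241 d
  layer 4 (fractured sandstone): t_4 = 10.8 × 0.11 / 0.1307 = 9.092 d
Total t = Σ t_i = 43.14 days.

43.1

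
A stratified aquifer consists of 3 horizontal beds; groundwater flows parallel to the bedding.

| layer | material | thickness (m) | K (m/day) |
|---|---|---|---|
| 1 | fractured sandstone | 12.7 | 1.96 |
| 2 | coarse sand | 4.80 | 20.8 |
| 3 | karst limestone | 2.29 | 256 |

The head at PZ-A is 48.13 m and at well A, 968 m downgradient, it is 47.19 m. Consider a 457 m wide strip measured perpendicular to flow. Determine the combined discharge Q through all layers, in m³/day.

316

Flow is parallel to layering, so each bed carries its own Darcy discharge and the transmissivities add.
Σ(K_i·b_i) = 1.96×12.7 + 20.8×4.80 + 256×2.29 = 711.0 m²/day.
Hydraulic gradient i = (48.13 − 47.19) / 968 = 0.94 / 968 = 0.0009711.
Q = Σ(K_i·b_i) · W · i = 711.0 × 457 × 0.0009711 = 315.5 m³/day.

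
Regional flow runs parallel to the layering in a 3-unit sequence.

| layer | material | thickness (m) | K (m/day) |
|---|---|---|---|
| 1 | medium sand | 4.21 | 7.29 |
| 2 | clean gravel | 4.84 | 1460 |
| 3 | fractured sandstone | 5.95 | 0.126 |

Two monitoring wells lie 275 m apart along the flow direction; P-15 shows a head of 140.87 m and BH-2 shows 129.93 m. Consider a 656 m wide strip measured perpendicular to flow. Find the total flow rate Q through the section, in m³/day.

185000

Flow is parallel to layering, so each bed carries its own Darcy discharge and the transmissivities add.
Σ(K_i·b_i) = 7.29×4.21 + 1460×4.84 + 0.126×5.95 = 7098 m²/day.
Hydraulic gradient i = (140.87 − 129.93) / 275 = 10.94 / 275 = 0.03978.
Q = Σ(K_i·b_i) · W · i = 7098 × 656 × 0.03978 = 1.852e+05 m³/day.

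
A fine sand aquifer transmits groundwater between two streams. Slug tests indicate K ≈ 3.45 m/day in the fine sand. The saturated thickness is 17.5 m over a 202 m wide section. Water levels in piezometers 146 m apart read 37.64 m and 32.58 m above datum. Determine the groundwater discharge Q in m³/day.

Cross-sectional area A = 202 × 17.5 = 3535 m².
Hydraulic gradient i = (37.64 − 32.58) / 146 = 5.06 / 146 = 0.03466.
Darcy's law: Q = K · A · i = 3.450 × 3535 × 0.03466 = 422.7 m³/day.

423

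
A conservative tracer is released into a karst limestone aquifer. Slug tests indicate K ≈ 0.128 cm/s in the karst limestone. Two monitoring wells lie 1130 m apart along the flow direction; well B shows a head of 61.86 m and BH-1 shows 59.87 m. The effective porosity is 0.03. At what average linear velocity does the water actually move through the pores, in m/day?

Convert K: 0.128 cm/s × 864 = 110.6 m/day.
Hydraulic gradient i = (61.86 − 59.87) / 1130 = 1.99 / 1130 = 0.001761.
Darcy flux q = K · i = 110.6 × 0.001761 = 0.1948 m/day.
Seepage velocity v = q / n_e = 0.1948 / 0.03 = 6.492 m/day.

6.49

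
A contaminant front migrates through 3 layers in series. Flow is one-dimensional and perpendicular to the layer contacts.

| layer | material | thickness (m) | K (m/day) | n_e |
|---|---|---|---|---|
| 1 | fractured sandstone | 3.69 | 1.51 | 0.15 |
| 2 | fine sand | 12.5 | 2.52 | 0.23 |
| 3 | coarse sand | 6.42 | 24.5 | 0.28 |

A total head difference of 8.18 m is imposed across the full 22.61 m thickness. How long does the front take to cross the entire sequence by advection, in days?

With flow normal to the layers, continuity requires the same specific discharge q through every layer.
Σ(b_i/K_i) = 3.69/1.51 + 12.5/2.52 + 6.42/24.5 = 7.666 d.
q = Δh / Σ(b_i/K_i) = 8.18 / 7.666 = 1.067 m/day.
In each layer the seepage velocity is v_i = q/n_i, so the layer transit time is t_i = b_i·n_i / q:
  layer 1 (fractured sandstone): t_1 = 3.69 × 0.15 / 1.067 = 0.5187 d
  layer 2 (fine sand): t_2 = 12.5 × 0.23 / 1.067 = 2.694 d
  layer 3 (coarse sand): t_3 = 6.42 × 0.28 / 1.067 = 1.685 d
Total t = Σ t_i = 4.898 days.

4.90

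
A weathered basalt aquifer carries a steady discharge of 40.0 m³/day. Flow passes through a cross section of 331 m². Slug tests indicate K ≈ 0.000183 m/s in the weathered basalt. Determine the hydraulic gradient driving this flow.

0.00764

Convert K: 0.000183 m/s × 86400 = 15.81 m/day.
From Q = K·A·i, i = Q / (K·A) = 40.0 / (15.81 × 331.0) = 0.007643.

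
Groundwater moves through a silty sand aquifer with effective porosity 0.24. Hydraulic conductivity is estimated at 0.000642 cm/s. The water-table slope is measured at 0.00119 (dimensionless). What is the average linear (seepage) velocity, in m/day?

0.00275

Convert K: 0.000642 cm/s × 864 = 0.5547 m/day.
Hydraulic gradient i = 0.00119.
Darcy flux q = K · i = 0.5547 × 0.001190 = 0.0006601 m/day.
Seepage velocity v = q / n_e = 0.0006601 / 0.24 = 0.002750 m/day.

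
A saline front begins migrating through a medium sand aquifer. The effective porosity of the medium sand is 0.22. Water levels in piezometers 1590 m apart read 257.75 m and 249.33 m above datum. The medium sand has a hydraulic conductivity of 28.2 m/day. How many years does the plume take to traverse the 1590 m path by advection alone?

6.41

Hydraulic gradient i = (257.75 − 249.33) / 1590 = 8.42 / 1590 = 0.005296.
Darcy flux q = K · i = 28.20 × 0.005296 = 0.1493 m/day.
Seepage velocity v = q / n_e = 0.1493 / 0.22 = 0.6788 m/day.
Travel time t = L / v = 1590 / 0.6788 = 2342 days = 6.413 years.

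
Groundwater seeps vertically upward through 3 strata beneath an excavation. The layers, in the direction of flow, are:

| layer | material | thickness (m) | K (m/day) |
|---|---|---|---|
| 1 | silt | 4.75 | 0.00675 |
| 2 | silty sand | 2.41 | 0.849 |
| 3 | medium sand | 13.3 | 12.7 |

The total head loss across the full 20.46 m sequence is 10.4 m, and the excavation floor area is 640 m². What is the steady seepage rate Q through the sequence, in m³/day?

Flow is perpendicular to layering, so the layers act in series and the equivalent K is the thickness-weighted harmonic mean.
Total thickness L = 4.75 + 2.41 + 13.3 = 20.46 m.
Σ(b_i/K_i) = 4.75/0.00675 + 2.41/0.849 + 13.3/12.7 = 707.6 d.
K_eq = L / Σ(b_i/K_i) = 20.46 / 707.6 = 0.02892 m/day.
Q = K_eq · A · (Δh/L) = 0.02892 × 640 × (10.4/20.46) = 9.407 m³/day.

9.41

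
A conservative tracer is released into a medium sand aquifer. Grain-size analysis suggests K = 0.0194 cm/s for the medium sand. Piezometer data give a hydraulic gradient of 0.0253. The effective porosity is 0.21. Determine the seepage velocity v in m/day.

Convert K: 0.0194 cm/s × 864 = 16.76 m/day.
Hydraulic gradient i = 0.0253.
Darcy flux q = K · i = 16.76 × 0.02530 = 0.4241 m/day.
Seepage velocity v = q / n_e = 0.4241 / 0.21 = 2.019 m/day.

2.02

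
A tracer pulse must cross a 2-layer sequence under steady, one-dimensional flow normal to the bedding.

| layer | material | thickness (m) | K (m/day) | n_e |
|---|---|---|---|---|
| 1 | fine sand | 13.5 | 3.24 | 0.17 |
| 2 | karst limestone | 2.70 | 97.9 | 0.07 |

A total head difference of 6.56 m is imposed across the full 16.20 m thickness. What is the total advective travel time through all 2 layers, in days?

With flow normal to the layers, continuity requires the same specific discharge q through every layer.
Σ(b_i/K_i) = 13.5/3.24 + 2.70/97.9 = 4.194 d.
q = Δh / Σ(b_i/K_i) = 6.56 / 4.194 = 1.564 m/day.
In each layer the seepage velocity is v_i = q/n_i, so the layer transit time is t_i = b_i·n_i / q:
  layer 1 (fine sand): t_1 = 13.5 × 0.17 / 1.564 = 1.467 d
  layer 2 (karst limestone): t_2 = 2.70 × 0.07 / 1.564 = 0.1208 d
Total t = Σ t_i = 1.588 days.

1.59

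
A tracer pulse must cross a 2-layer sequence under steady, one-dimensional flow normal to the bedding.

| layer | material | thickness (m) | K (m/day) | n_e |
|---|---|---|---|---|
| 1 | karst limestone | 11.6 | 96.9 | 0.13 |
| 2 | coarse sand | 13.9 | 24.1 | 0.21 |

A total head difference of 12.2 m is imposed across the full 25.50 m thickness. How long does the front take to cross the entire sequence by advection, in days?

0.253

With flow normal to the layers, continuity requires the same specific discharge q through every layer.
Σ(b_i/K_i) = 11.6/96.9 + 13.9/24.1 = 0.6965 d.
q = Δh / Σ(b_i/K_i) = 12.2 / 0.6965 = 17.52 m/day.
In each layer the seepage velocity is v_i = q/n_i, so the layer transit time is t_i = b_i·n_i / q:
  layer 1 (karst limestone): t_1 = 11.6 × 0.13 / 17.52 = 0.08609 d
  layer 2 (coarse sand): t_2 = 13.9 × 0.21 / 17.52 = 0.1666 d
Total t = Σ t_i = 0.2527 days.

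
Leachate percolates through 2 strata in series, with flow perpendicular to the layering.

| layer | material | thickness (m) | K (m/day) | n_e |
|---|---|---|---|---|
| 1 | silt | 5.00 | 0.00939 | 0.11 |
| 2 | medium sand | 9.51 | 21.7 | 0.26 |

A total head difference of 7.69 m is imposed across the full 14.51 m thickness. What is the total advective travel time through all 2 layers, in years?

With flow normal to the layers, continuity requires the same specific discharge q through every layer.
Σ(b_i/K_i) = 5.00/0.00939 + 9.51/21.7 = 532.9 d.
q = Δh / Σ(b_i/K_i) = 7.69 / 532.9 = 0.01443 m/day.
In each layer the seepage velocity is v_i = q/n_i, so the layer transit time is t_i = b_i·n_i / q:
  layer 1 (silt): t_1 = 5.00 × 0.11 / 0.01443 = 38.12 d
  layer 2 (medium sand): t_2 = 9.51 × 0.26 / 0.01443 = 171.4 d
Total t = Σ t_i = 209.5 days = 0.5735 years.

0.573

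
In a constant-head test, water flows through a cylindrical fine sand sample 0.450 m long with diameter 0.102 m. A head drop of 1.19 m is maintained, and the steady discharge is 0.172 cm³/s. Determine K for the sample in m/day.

Cross-sectional area A = π·(d/2)² = π × (0.102/2)² = 0.008171 m².
Convert discharge: 0.172 cm³/s = 1.720e-07 m³/s.
Darcy's law rearranged: K = Q·L / (A·Δh) = 1.720e-07 × 0.450 / (0.008171 × 1.19) = 7.960e-06 m/s = 0.6877 m/day.

0.688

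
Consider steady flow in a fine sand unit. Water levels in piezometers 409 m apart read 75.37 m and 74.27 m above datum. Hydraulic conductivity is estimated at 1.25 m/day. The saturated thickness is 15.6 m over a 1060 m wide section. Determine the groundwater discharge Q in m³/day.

Cross-sectional area A = 1060 × 15.6 = 16536 m².
Hydraulic gradient i = (75.37 − 74.27) / 409 = 1.1 / 409 = 0.002689.
Darcy's law: Q = K · A · i = 1.250 × 16536 × 0.002689 = 55.59 m³/day.

55.6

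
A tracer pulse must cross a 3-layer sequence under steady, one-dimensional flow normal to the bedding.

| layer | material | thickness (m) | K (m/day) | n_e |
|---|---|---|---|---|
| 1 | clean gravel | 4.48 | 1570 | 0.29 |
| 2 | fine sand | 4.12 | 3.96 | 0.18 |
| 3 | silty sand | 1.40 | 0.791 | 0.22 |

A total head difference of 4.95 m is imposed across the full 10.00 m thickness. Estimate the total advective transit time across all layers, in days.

1.33

With flow normal to the layers, continuity requires the same specific discharge q through every layer.
Σ(b_i/K_i) = 4.48/1570 + 4.12/3.96 + 1.40/0.791 = 2.813 d.
q = Δh / Σ(b_i/K_i) = 4.95 / 2.813 = 1.760 m/day.
In each layer the seepage velocity is v_i = q/n_i, so the layer transit time is t_i = b_i·n_i / q:
  layer 1 (clean gravel): t_1 = 4.48 × 0.29 / 1.760 = 0.7384 d
  layer 2 (fine sand): t_2 = 4.12 × 0.18 / 1.760 = 0.4215 d
  layer 3 (silty sand): t_3 = 1.40 × 0.22 / 1.760 = 0.1750 d
Total t = Σ t_i = 1.335 days.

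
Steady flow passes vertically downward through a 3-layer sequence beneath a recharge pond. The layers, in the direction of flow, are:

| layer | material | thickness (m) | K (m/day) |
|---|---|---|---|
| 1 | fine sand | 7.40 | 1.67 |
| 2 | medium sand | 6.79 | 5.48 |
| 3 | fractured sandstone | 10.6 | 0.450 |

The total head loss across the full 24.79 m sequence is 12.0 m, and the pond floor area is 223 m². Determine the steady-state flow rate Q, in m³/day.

Flow is perpendicular to layering, so the layers act in series and the equivalent K is the thickness-weighted harmonic mean.
Total thickness L = 7.40 + 6.79 + 10.6 = 24.79 m.
Σ(b_i/K_i) = 7.40/1.67 + 6.79/5.48 + 10.6/0.450 = 29.23 d.
K_eq = L / Σ(b_i/K_i) = 24.79 / 29.23 = 0.8482 m/day.
Q = K_eq · A · (Δh/L) = 0.8482 × 223 × (12.0/24.79) = 91.56 m³/day.

91.6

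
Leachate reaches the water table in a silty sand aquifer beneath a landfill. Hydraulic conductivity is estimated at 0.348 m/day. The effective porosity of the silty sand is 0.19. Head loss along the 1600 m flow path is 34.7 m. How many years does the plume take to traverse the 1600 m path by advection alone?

110

Hydraulic gradient i = Δh / L = 34.7 / 1600 = 0.02169.
Darcy flux q = K · i = 0.3480 × 0.02169 = 0.007547 m/day.
Seepage velocity v = q / n_e = 0.007547 / 0.19 = 0.03972 m/day.
Travel time t = L / v = 1600 / 0.03972 = 40280 days = 110.3 years.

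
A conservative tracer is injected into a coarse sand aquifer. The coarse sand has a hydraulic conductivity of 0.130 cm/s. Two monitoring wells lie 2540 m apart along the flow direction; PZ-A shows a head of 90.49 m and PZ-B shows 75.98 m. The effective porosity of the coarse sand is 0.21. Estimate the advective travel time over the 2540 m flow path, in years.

Convert K: 0.130 cm/s × 864 = 112.3 m/day.
Hydraulic gradient i = (90.49 − 75.98) / 2540 = 14.51 / 2540 = 0.005713.
Darcy flux q = K · i = 112.3 × 0.005713 = 0.6416 m/day.
Seepage velocity v = q / n_e = 0.6416 / 0.21 = 3.055 m/day.
Travel time t = L / v = 2540 / 3.055 = 831.3 days = 2.276 years.

2.28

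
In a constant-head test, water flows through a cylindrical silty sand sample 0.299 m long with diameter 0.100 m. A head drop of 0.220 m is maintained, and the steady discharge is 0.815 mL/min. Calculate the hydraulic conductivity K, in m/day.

Cross-sectional area A = π·(d/2)² = π × (0.100/2)² = 0.007854 m².
Convert discharge: 0.815 mL/min = 1.358e-08 m³/s.
Darcy's law rearranged: K = Q·L / (A·Δh) = 1.358e-08 × 0.299 / (0.007854 × 0.220) = 2.351e-06 m/s = 0.2031 m/day.

0.203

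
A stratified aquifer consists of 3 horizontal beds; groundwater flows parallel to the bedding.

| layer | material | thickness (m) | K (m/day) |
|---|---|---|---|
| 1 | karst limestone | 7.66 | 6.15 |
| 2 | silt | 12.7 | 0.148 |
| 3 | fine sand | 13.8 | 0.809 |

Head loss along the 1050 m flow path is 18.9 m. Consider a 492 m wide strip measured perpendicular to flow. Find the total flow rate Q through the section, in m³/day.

Flow is parallel to layering, so each bed carries its own Darcy discharge and the transmissivities add.
Σ(K_i·b_i) = 6.15×7.66 + 0.148×12.7 + 0.809×13.8 = 60.15 m²/day.
Hydraulic gradient i = Δh / L = 18.9 / 1050 = 0.01800.
Q = Σ(K_i·b_i) · W · i = 60.15 × 492 × 0.01800 = 532.7 m³/day.

533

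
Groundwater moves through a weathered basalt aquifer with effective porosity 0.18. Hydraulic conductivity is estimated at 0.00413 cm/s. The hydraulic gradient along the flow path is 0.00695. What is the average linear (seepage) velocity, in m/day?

0.138

Convert K: 0.00413 cm/s × 864 = 3.568 m/day.
Hydraulic gradient i = 0.00695.
Darcy flux q = K · i = 3.568 × 0.006950 = 0.02480 m/day.
Seepage velocity v = q / n_e = 0.02480 / 0.18 = 0.1378 m/day.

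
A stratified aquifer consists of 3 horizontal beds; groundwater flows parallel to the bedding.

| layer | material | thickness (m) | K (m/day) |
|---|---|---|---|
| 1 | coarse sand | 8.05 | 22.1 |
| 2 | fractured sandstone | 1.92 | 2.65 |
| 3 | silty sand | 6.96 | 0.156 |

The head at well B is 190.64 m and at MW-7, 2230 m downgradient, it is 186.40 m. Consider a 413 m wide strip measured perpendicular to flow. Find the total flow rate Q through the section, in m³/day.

Flow is parallel to layering, so each bed carries its own Darcy discharge and the transmissivities add.
Σ(K_i·b_i) = 22.1×8.05 + 2.65×1.92 + 0.156×6.96 = 184.1 m²/day.
Hydraulic gradient i = (190.64 − 186.40) / 2230 = 4.24 / 2230 = 0.001901.
Q = Σ(K_i·b_i) · W · i = 184.1 × 413 × 0.001901 = 144.5 m³/day.

145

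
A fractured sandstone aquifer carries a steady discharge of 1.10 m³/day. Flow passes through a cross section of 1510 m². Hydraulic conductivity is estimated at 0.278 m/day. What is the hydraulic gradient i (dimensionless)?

From Q = K·A·i, i = Q / (K·A) = 1.10 / (0.2780 × 1510) = 0.002620.

0.00262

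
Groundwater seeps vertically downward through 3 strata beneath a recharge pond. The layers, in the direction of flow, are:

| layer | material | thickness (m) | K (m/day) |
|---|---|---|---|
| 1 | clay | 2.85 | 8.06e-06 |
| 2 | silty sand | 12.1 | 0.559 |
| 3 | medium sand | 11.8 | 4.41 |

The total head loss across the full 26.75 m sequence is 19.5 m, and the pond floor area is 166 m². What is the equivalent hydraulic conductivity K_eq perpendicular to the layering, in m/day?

Flow is perpendicular to layering, so the layers act in series and the equivalent K is the thickness-weighted harmonic mean.
Total thickness L = 2.85 + 12.1 + 11.8 = 26.75 m.
Σ(b_i/K_i) = 2.85/8.06e-06 + 12.1/0.559 + 11.8/4.41 = 3.536e+05 d.
K_eq = L / Σ(b_i/K_i) = 26.75 / 3.536e+05 = 7.565e-05 m/day.

7.56e-05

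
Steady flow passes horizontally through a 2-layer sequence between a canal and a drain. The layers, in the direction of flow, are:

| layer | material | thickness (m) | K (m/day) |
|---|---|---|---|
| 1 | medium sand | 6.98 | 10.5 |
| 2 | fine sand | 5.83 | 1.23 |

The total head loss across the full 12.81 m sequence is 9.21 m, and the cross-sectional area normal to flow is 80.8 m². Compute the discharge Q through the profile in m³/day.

Flow is perpendicular to layering, so the layers act in series and the equivalent K is the thickness-weighted harmonic mean.
Total thickness L = 6.98 + 5.83 = 12.81 m.
Σ(b_i/K_i) = 6.98/10.5 + 5.83/1.23 = 5.405 d.
K_eq = L / Σ(b_i/K_i) = 12.81 / 5.405 = 2.370 m/day.
Q = K_eq · A · (Δh/L) = 2.370 × 80.8 × (9.21/12.81) = 137.7 m³/day.

138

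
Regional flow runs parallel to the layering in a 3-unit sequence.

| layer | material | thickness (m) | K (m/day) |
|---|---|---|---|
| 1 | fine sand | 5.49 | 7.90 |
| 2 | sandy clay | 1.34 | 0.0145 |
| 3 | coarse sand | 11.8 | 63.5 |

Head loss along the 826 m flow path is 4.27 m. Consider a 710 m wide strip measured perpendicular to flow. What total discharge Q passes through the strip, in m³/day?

2910

Flow is parallel to layering, so each bed carries its own Darcy discharge and the transmissivities add.
Σ(K_i·b_i) = 7.90×5.49 + 0.0145×1.34 + 63.5×11.8 = 792.7 m²/day.
Hydraulic gradient i = Δh / L = 4.27 / 826 = 0.005169.
Q = Σ(K_i·b_i) · W · i = 792.7 × 710 × 0.005169 = 2909 m³/day.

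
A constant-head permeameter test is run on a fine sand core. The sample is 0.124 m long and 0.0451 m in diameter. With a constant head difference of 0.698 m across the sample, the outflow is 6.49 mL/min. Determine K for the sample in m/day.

Cross-sectional area A = π·(d/2)² = π × (0.0451/2)² = 0.001598 m².
Convert discharge: 6.49 mL/min = 1.082e-07 m³/s.
Darcy's law rearranged: K = Q·L / (A·Δh) = 1.082e-07 × 0.124 / (0.001598 × 0.698) = 1.203e-05 m/s = 1.039 m/day.

1.04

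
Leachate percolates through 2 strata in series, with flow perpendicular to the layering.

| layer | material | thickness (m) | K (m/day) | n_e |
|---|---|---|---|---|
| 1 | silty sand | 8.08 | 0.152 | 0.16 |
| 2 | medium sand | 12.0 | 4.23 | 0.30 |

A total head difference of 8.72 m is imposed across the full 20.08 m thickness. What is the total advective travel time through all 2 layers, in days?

31.4

With flow normal to the layers, continuity requires the same specific discharge q through every layer.
Σ(b_i/K_i) = 8.08/0.152 + 12.0/4.23 = 55.99 d.
q = Δh / Σ(b_i/K_i) = 8.72 / 55.99 = 0.1557 m/day.
In each layer the seepage velocity is v_i = q/n_i, so the layer transit time is t_i = b_i·n_i / q:
  layer 1 (silty sand): t_1 = 8.08 × 0.16 / 0.1557 = 8.302 d
  layer 2 (medium sand): t_2 = 12.0 × 0.30 / 0.1557 = 23.12 d
Total t = Σ t_i = 31.42 days.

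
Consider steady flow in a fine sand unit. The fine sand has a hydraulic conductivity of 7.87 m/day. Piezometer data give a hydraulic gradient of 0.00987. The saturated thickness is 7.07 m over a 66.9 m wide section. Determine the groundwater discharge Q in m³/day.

36.7

Cross-sectional area A = 66.9 × 7.07 = 473.0 m².
Hydraulic gradient i = 0.00987.
Darcy's law: Q = K · A · i = 7.870 × 473.0 × 0.009870 = 36.74 m³/day.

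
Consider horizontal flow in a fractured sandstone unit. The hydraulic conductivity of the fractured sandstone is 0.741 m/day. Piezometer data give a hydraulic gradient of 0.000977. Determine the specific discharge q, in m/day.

Hydraulic gradient i = 0.000977.
Specific discharge q = K · i = 0.7410 × 0.0009770 = 0.0007240 m/day.

0.000724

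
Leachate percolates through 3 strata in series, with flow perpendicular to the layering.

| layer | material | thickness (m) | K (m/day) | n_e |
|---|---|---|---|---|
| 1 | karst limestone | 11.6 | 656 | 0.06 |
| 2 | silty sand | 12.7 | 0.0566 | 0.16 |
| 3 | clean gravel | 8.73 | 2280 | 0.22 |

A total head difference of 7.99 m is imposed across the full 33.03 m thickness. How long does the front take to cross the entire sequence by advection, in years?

0.357

With flow normal to the layers, continuity requires the same specific discharge q through every layer.
Σ(b_i/K_i) = 11.6/656 + 12.7/0.0566 + 8.73/2280 = 224.4 d.
q = Δh / Σ(b_i/K_i) = 7.99 / 224.4 = 0.03561 m/day.
In each layer the seepage velocity is v_i = q/n_i, so the layer transit time is t_i = b_i·n_i / q:
  layer 1 (karst limestone): t_1 = 11.6 × 0.06 / 0.03561 = 19.55 d
  layer 2 (silty sand): t_2 = 12.7 × 0.16 / 0.03561 = 57.07 d
  layer 3 (clean gravel): t_3 = 8.73 × 0.22 / 0.03561 = 53.94 d
Total t = Σ t_i = 130.6 days = 0.3574 years.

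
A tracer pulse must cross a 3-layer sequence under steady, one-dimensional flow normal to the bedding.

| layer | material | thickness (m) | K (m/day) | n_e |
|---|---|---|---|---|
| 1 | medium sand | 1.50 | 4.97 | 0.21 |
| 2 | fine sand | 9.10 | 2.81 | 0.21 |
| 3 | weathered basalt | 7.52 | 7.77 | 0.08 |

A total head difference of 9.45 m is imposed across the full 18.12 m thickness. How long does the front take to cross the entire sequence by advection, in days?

1.35

With flow normal to the layers, continuity requires the same specific discharge q through every layer.
Σ(b_i/K_i) = 1.50/4.97 + 9.10/2.81 + 7.52/7.77 = 4.508 d.
q = Δh / Σ(b_i/K_i) = 9.45 / 4.508 = 2.096 m/day.
In each layer the seepage velocity is v_i = q/n_i, so the layer transit time is t_i = b_i·n_i / q:
  layer 1 (medium sand): t_1 = 1.50 × 0.21 / 2.096 = 0.1503 d
  layer 2 (fine sand): t_2 = 9.10 × 0.21 / 2.096 = 0.9116 d
  layer 3 (weathered basalt): t_3 = 7.52 × 0.08 / 2.096 = 0.2870 d
Total t = Σ t_i = 1.349 days.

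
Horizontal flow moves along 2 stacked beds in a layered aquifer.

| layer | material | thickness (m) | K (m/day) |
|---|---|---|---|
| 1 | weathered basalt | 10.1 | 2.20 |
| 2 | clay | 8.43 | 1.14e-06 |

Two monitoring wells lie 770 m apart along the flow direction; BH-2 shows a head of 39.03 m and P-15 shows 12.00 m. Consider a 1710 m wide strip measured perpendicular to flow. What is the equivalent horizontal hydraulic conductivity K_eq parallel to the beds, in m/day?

Flow is parallel to layering, so each bed carries its own Darcy discharge and the transmissivities add.
Σ(K_i·b_i) = 2.20×10.1 + 1.14e-06×8.43 = 22.22 m²/day.
Total thickness b = 18.53 m, so K_eq = Σ(K_i·b_i)/b = 1.199 m/day.

1.20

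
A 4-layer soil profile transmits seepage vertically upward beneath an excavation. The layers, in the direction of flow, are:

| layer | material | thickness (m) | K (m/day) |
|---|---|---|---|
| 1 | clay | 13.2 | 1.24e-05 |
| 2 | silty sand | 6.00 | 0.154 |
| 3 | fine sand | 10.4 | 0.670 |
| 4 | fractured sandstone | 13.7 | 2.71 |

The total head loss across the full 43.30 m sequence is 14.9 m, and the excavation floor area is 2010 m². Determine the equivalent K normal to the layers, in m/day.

4.07e-05

Flow is perpendicular to layering, so the layers act in series and the equivalent K is the thickness-weighted harmonic mean.
Total thickness L = 13.2 + 6.00 + 10.4 + 13.7 = 43.30 m.
Σ(b_i/K_i) = 13.2/1.24e-05 + 6.00/0.154 + 10.4/0.670 + 13.7/2.71 = 1.065e+06 d.
K_eq = L / Σ(b_i/K_i) = 43.30 / 1.065e+06 = 4.067e-05 m/day.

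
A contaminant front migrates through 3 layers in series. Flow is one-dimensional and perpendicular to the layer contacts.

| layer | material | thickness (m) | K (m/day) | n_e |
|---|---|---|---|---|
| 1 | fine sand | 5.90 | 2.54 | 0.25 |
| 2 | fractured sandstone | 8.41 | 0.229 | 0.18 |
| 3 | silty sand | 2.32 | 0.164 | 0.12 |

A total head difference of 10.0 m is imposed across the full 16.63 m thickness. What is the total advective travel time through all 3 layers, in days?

17.4

With flow normal to the layers, continuity requires the same specific discharge q through every layer.
Σ(b_i/K_i) = 5.90/2.54 + 8.41/0.229 + 2.32/0.164 = 53.19 d.
q = Δh / Σ(b_i/K_i) = 10.0 / 53.19 = 0.1880 m/day.
In each layer the seepage velocity is v_i = q/n_i, so the layer transit time is t_i = b_i·n_i / q:
  layer 1 (fine sand): t_1 = 5.90 × 0.25 / 0.1880 = 7.846 d
  layer 2 (fractured sandstone): t_2 = 8.41 × 0.18 / 0.1880 = 8.053 d
  layer 3 (silty sand): t_3 = 2.32 × 0.12 / 0.1880 = 1.481 d
Total t = Σ t_i = 17.38 days.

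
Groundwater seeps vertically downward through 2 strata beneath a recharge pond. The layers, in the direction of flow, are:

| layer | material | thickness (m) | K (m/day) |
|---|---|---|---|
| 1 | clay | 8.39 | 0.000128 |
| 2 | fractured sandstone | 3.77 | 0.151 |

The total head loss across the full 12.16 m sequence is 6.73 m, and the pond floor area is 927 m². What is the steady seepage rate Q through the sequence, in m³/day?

Flow is perpendicular to layering, so the layers act in series and the equivalent K is the thickness-weighted harmonic mean.
Total thickness L = 8.39 + 3.77 = 12.16 m.
Σ(b_i/K_i) = 8.39/0.000128 + 3.77/0.151 = 65572 d.
K_eq = L / Σ(b_i/K_i) = 12.16 / 65572 = 0.0001854 m/day.
Q = K_eq · A · (Δh/L) = 0.0001854 × 927 × (6.73/12.16) = 0.09514 m³/day.

0.0951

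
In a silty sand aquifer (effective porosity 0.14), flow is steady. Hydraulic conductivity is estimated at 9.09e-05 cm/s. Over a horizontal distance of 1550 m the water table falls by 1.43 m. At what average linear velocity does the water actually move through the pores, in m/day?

0.000518

Convert K: 9.09e-05 cm/s × 864 = 0.07854 m/day.
Hydraulic gradient i = Δh / L = 1.43 / 1550 = 0.0009226.
Darcy flux q = K · i = 0.07854 × 0.0009226 = 7.246e-05 m/day.
Seepage velocity v = q / n_e = 7.246e-05 / 0.14 = 0.0005176 m/day.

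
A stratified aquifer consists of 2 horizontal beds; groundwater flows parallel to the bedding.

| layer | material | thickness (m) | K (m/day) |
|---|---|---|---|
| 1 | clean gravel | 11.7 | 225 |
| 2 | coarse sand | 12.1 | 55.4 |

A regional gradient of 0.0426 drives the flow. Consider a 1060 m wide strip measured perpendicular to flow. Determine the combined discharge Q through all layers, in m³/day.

Flow is parallel to layering, so each bed carries its own Darcy discharge and the transmissivities add.
Σ(K_i·b_i) = 225×11.7 + 55.4×12.1 = 3303 m²/day.
Hydraulic gradient i = 0.0426.
Q = Σ(K_i·b_i) · W · i = 3303 × 1060 × 0.04260 = 1.491e+05 m³/day.

149000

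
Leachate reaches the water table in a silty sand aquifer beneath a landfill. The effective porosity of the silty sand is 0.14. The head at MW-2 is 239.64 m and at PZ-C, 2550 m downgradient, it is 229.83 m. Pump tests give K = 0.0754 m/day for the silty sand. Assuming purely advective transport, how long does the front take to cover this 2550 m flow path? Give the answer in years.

Hydraulic gradient i = (239.64 − 229.83) / 2550 = 9.81 / 2550 = 0.003847.
Darcy flux q = K · i = 0.07540 × 0.003847 = 0.0002901 m/day.
Seepage velocity v = q / n_e = 0.0002901 / 0.14 = 0.002072 m/day.
Travel time t = L / v = 2550 / 0.002072 = 1.231e+06 days = 3370 years.

3370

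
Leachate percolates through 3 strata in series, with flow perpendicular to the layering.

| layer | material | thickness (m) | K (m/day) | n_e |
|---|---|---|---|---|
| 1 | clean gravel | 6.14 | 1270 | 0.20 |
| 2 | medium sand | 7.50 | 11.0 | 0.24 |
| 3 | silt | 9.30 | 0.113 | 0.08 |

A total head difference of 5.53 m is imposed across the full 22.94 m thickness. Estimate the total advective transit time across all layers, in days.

With flow normal to the layers, continuity requires the same specific discharge q through every layer.
Σ(b_i/K_i) = 6.14/1270 + 7.50/11.0 + 9.30/0.113 = 82.99 d.
q = Δh / Σ(b_i/K_i) = 5.53 / 82.99 = 0.06664 m/day.
In each layer the seepage velocity is v_i = q/n_i, so the layer transit time is t_i = b_i·n_i / q:
  layer 1 (clean gravel): t_1 = 6.14 × 0.20 / 0.06664 = 18.43 d
  layer 2 (medium sand): t_2 = 7.50 × 0.24 / 0.06664 = 27.01 d
  layer 3 (silt): t_3 = 9.30 × 0.08 / 0.06664 = 11.17 d
Total t = Σ t_i = 56.61 days.

56.6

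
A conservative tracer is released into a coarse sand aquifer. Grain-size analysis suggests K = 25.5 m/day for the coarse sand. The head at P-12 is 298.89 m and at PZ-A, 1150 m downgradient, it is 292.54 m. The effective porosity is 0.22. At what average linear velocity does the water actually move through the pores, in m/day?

0.640

Hydraulic gradient i = (298.89 − 292.54) / 1150 = 6.35 / 1150 = 0.005522.
Darcy flux q = K · i = 25.50 × 0.005522 = 0.1408 m/day.
Seepage velocity v = q / n_e = 0.1408 / 0.22 = 0.6400 m/day.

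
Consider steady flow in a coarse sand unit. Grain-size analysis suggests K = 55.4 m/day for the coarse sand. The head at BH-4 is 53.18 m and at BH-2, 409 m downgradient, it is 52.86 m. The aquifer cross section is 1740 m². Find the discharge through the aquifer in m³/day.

Hydraulic gradient i = (53.18 − 52.86) / 409 = 0.32 / 409 = 0.0007824.
Darcy's law: Q = K · A · i = 55.40 × 1740 × 0.0007824 = 75.42 m³/day.

75.4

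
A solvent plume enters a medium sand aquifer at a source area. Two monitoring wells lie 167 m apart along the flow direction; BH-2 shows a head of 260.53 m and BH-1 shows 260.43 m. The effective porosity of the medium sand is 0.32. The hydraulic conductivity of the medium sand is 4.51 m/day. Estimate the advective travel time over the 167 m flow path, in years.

54.2

Hydraulic gradient i = (260.53 − 260.43) / 167 = 0.1 / 167 = 0.0005988.
Darcy flux q = K · i = 4.510 × 0.0005988 = 0.002701 m/day.
Seepage velocity v = q / n_e = 0.002701 / 0.32 = 0.008439 m/day.
Travel time t = L / v = 167 / 0.008439 = 19788 days = 54.18 years.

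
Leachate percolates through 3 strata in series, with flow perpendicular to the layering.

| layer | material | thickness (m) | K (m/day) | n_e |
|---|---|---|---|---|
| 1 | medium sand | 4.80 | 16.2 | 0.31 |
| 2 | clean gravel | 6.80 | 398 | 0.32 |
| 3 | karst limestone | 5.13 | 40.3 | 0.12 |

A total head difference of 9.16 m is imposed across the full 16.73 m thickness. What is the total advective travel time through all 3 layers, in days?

0.206

With flow normal to the layers, continuity requires the same specific discharge q through every layer.
Σ(b_i/K_i) = 4.80/16.2 + 6.80/398 + 5.13/40.3 = 0.4407 d.
q = Δh / Σ(b_i/K_i) = 9.16 / 0.4407 = 20.79 m/day.
In each layer the seepage velocity is v_i = q/n_i, so the layer transit time is t_i = b_i·n_i / q:
  layer 1 (medium sand): t_1 = 4.80 × 0.31 / 20.79 = 0.07159 d
  layer 2 (clean gravel): t_2 = 6.80 × 0.32 / 20.79 = 0.1047 d
  layer 3 (karst limestone): t_3 = 5.13 × 0.12 / 20.79 = 0.02962 d
Total t = Σ t_i = 0.2059 days.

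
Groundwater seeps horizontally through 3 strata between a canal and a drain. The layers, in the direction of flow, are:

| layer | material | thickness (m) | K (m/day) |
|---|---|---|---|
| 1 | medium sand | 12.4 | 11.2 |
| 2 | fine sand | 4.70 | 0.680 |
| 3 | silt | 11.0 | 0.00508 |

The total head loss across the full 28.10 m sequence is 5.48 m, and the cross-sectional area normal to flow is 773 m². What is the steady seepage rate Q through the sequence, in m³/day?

1.95

Flow is perpendicular to layering, so the layers act in series and the equivalent K is the thickness-weighted harmonic mean.
Total thickness L = 12.4 + 4.70 + 11.0 = 28.10 m.
Σ(b_i/K_i) = 12.4/11.2 + 4.70/0.680 + 11.0/0.00508 = 2173 d.
K_eq = L / Σ(b_i/K_i) = 28.10 / 2173 = 0.01293 m/day.
Q = K_eq · A · (Δh/L) = 0.01293 × 773 × (5.48/28.10) = 1.949 m³/day.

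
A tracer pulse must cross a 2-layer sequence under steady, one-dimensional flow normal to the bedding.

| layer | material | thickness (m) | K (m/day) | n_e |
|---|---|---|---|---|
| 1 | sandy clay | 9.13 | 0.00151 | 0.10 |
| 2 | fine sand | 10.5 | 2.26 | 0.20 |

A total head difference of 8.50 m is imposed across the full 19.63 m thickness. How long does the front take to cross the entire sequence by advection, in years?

5.87

With flow normal to the layers, continuity requires the same specific discharge q through every layer.
Σ(b_i/K_i) = 9.13/0.00151 + 10.5/2.26 = 6051 d.
q = Δh / Σ(b_i/K_i) = 8.50 / 6051 = 0.001405 m/day.
In each layer the seepage velocity is v_i = q/n_i, so the layer transit time is t_i = b_i·n_i / q:
  layer 1 (sandy clay): t_1 = 9.13 × 0.10 / 0.001405 = 649.9 d
  layer 2 (fine sand): t_2 = 10.5 × 0.20 / 0.001405 = 1495 d
Total t = Σ t_i = 2145 days = 5.872 years.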